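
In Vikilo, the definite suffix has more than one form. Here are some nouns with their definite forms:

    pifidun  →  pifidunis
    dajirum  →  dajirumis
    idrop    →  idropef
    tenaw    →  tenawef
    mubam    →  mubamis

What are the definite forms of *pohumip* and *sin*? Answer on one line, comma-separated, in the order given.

pohumipef, sinis

The alternation tracks the final consonant of the stem — -is when the stem ends in a nasal (*pifidun*, *dajirum*, *mubam*); -ef when the stem ends in a non-nasal consonant (*idrop*, *tenaw*).
The final consonant of *pohumip* is /p/, which is non-nasal, so the suffix is -ef, giving *pohumipef*.
Since the final consonant of *sin* is /n/ (a nasal), it takes -is, giving *sinis*.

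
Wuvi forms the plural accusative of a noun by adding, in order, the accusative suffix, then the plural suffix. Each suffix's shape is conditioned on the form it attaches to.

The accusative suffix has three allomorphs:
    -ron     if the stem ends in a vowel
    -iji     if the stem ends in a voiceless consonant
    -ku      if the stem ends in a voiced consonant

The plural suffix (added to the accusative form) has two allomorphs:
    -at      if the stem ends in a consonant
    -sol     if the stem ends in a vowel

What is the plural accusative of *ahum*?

The final sound of *ahum* is /m/, which is a voiced consonant, so the accusative suffix is -ku, giving *ahumku*.
The final sound of the accusative form *ahumku* is /u/, which is a vowel, so the plural suffix is -sol, giving *ahumkusol*.

ahumkusol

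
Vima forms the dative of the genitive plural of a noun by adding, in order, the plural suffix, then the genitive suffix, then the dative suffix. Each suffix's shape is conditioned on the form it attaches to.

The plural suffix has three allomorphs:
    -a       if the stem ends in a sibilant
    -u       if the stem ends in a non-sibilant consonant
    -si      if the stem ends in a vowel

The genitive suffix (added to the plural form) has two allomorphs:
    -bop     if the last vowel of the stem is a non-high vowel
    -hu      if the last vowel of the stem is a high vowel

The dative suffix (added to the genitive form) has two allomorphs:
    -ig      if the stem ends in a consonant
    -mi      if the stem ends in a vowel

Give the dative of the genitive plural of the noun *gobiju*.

gobijusihumi

Since the final sound of *gobiju* is /u/ (a vowel), it takes -si, giving *gobijusi*.
The plural form *gobijusi*: last vowel = /i/, a high vowel → -hu → *gobijusihu*.
The final sound of the genitive form *gobijusihu* is /u/, which is a vowel, so the dative suffix is -mi, giving *gobijusihumi*.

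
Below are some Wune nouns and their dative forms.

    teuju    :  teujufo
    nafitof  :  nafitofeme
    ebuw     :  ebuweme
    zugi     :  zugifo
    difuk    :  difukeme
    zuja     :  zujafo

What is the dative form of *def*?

defeme

The alternation tracks the final sound of the stem — -eme when the stem ends in a consonant (*nafitof*, *ebuw*, *difuk*); -fo when the stem ends in a vowel (*teuju*, *zugi*, *zuja*).
Since the final sound of *def* is /f/ (a consonant), it takes -eme, giving *defeme*.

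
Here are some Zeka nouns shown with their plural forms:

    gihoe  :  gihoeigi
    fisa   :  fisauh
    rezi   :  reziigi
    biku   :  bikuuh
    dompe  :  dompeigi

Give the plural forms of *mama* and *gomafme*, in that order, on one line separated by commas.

mamauh, gomafmeigi

The pattern is front/back vowel harmony: -igi when the last vowel of the stem is a front vowel (*gihoe*, *rezi*, *dompe*); -uh when the last vowel of the stem is a back vowel (*fisa*, *biku*).
*mama*: last vowel = /a/, a back vowel → -uh → *mamauh*.
*gomafme* — last vowel /e/ (a front vowel) → -igi → *gomafmeigi*.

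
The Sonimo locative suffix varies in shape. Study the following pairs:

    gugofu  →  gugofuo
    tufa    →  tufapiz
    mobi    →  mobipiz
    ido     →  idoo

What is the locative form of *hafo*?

hafoo

The pattern is rounding harmony: -o when the last vowel of the stem is a rounded vowel (*gugofu*, *ido*); -piz when the last vowel of the stem is an unrounded vowel (*tufa*, *mobi*).
*hafo*: last vowel = /o/, a rounded vowel → -o → *hafoo*.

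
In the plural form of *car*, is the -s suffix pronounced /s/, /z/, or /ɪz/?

The stem *car* ends in a voiced non-sibilant sound.
The plural suffix surfaces as /ɪz/ after sibilants, /s/ after other voiceless consonants, and /z/ after other voiced sounds.
So the plural -s on *car* is pronounced /z/.

/z/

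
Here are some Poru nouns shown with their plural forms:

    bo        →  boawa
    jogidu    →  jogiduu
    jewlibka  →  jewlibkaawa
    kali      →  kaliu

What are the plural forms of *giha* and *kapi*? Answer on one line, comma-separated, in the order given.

The suffix is conditioned by the last vowel: -u when the last vowel of the stem is a high vowel (*jogidu*, *kali*); -awa when the last vowel of the stem is a non-high vowel (*bo*, *jewlibka*).
*giha*: last vowel = /a/, a non-high vowel → -awa → *gihaawa*.
Since the last vowel of *kapi* is /i/ (a high vowel), it takes -u, giving *kapiu*.

gihaawa, kapiu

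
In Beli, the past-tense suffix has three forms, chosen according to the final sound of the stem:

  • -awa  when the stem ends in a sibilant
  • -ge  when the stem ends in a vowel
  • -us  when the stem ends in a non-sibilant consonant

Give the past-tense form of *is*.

isawa

The final sound of *is* is /s/, which is a sibilant, so the suffix is -awa, giving *isawa*.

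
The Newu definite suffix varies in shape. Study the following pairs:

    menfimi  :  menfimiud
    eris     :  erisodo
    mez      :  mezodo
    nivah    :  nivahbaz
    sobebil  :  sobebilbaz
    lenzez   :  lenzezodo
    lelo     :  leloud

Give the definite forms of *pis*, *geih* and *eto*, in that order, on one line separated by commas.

pisodo, geihbaz, etoud

The pattern is sibilance of the final sound: -odo when the stem ends in a sibilant (*eris*, *mez*, *lenzez*); -baz when the stem ends in a non-sibilant consonant (*nivah*, *sobebil*); -ud when the stem ends in a vowel (*menfimi*, *lelo*).
*pis* — final sound /s/ (a sibilant) → -odo → *pisodo*.
Since the final sound of *geih* is /h/ (a non-sibilant consonant), it takes -baz, giving *geihbaz*.
*eto* — final sound /o/ (a vowel) → -ud → *etoud*.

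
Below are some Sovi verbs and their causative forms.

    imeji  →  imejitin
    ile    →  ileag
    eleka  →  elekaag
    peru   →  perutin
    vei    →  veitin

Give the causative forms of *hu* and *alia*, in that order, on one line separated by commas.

hutin, aliaag

The pattern is height harmony: -tin when the last vowel of the stem is a high vowel (*imeji*, *peru*, *vei*); -ag when the last vowel of the stem is a non-high vowel (*ile*, *eleka*).
Since the last vowel of *hu* is /u/ (a high vowel), it takes -tin, giving *hutin*.
Since the last vowel of *alia* is /a/ (a non-high vowel), it takes -ag, giving *aliaag*.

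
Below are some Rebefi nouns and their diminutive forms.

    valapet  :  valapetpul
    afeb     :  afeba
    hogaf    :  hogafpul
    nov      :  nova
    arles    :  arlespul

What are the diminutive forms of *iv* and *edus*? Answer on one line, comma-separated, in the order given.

The suffix is conditioned by the final consonant: -pul when the stem ends in a voiceless consonant (*valapet*, *hogaf*, *arles*); -a when the stem ends in a voiced consonant (*afeb*, *nov*).
*iv* — final consonant /v/ (voiced) → -a → *iva*.
The final consonant of *edus* is /s/, which is voiceless, so the suffix is -pul, giving *eduspul*.

iva, eduspul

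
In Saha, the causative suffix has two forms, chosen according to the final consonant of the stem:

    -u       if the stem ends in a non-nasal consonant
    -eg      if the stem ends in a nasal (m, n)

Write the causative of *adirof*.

adirofu

*adirof*: final consonant = /f/, non-nasal → -u → *adirofu*.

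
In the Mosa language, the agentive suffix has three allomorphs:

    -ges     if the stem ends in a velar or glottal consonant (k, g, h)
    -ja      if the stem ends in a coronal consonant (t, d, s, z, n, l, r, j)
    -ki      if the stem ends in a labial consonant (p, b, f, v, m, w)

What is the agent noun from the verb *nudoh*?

The final consonant of *nudoh* is /h/, which is velar/glottal, so the suffix is -ges, giving *nudohges*.

nudohges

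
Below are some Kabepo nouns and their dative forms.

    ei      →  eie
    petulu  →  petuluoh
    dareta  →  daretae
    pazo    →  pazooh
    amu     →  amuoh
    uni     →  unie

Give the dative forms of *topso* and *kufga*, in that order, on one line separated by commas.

Looking at the last vowel of each stem: -oh when the last vowel of the stem is a rounded vowel (*petulu*, *pazo*, *amu*); -e when the last vowel of the stem is an unrounded vowel (*ei*, *dareta*, *uni*).
*topso*: last vowel = /o/, a rounded vowel → -oh → *topsooh*.
*kufga* — last vowel /a/ (an unrounded vowel) → -e → *kufgae*.

topsooh, kufgae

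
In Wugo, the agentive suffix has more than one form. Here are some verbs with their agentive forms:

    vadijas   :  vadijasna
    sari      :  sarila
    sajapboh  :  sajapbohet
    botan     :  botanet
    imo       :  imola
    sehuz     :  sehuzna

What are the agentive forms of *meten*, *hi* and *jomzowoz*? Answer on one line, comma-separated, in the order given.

The alternation tracks the final sound of the stem — -na when the stem ends in a sibilant (*vadijas*, *sehuz*); -et when the stem ends in a non-sibilant consonant (*sajapboh*, *botan*); -la when the stem ends in a vowel (*sari*, *imo*).
*meten* — final sound /n/ (a non-sibilant consonant) → -et → *metenet*.
*hi* — final sound /i/ (a vowel) → -la → *hila*.
*jomzowoz*: final sound = /z/, a sibilant → -na → *jomzowozna*.

metenet, hila, jomzowozna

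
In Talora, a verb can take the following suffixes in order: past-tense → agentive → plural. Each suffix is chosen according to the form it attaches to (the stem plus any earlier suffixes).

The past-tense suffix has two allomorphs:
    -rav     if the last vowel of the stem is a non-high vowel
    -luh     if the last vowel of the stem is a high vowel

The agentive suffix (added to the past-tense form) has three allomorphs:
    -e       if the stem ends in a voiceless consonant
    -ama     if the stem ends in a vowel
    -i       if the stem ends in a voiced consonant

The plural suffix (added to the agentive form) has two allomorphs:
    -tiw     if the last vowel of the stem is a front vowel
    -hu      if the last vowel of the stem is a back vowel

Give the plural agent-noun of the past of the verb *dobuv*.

dobuvluhetiw

*dobuv* — last vowel /u/ (a high vowel) → -luh → *dobuvluh*.
The final sound of the past-tense form *dobuvluh* is /h/, which is a voiceless consonant, so the agentive suffix is -e, giving *dobuvluhe*.
The agentive form *dobuvluhe* — last vowel /e/ (a front vowel) → -tiw → *dobuvluhetiw*.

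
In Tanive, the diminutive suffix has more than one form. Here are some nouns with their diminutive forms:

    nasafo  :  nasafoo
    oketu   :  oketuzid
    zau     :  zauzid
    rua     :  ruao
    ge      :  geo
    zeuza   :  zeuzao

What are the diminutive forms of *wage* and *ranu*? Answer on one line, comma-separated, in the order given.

wageo, ranuzid

The alternation tracks the last vowel of the stem — -zid when the last vowel of the stem is a high vowel (*oketu*, *zau*); -o when the last vowel of the stem is a non-high vowel (*nasafo*, *rua*, *ge*, *zeuza*).
The last vowel of *wage* is /e/, which is a non-high vowel, so the suffix is -o, giving *wageo*.
*ranu* — last vowel /u/ (a high vowel) → -zid → *ranuzid*.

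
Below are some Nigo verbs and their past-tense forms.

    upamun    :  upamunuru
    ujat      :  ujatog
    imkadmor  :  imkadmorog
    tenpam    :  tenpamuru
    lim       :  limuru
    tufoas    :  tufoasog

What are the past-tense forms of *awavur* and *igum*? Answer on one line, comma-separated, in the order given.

awavurog, igumuru

Looking at the final consonant of each stem: -uru when the stem ends in a nasal (*upamun*, *tenpam*, *lim*); -og when the stem ends in a non-nasal consonant (*ujat*, *imkadmor*, *tufoas*).
*awavur*: final consonant = /r/, non-nasal → -og → *awavurog*.
Since the final consonant of *igum* is /m/ (a nasal), it takes -uru, giving *igumuru*.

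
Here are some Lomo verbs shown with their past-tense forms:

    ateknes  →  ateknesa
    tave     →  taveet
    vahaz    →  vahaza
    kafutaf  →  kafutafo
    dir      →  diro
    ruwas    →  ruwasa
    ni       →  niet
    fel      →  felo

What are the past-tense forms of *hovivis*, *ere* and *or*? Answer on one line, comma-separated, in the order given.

hovivisa, ereet, oro

Looking at the final sound of each stem: -a when the stem ends in a sibilant (*ateknes*, *vahaz*, *ruwas*); -o when the stem ends in a non-sibilant consonant (*kafutaf*, *dir*, *fel*); -et when the stem ends in a vowel (*tave*, *ni*).
*hovivis*: final sound = /s/, a sibilant → -a → *hovivisa*.
*ere*: final sound = /e/, a vowel → -et → *ereet*.
*or*: final sound = /r/, a non-sibilant consonant → -o → *oro*.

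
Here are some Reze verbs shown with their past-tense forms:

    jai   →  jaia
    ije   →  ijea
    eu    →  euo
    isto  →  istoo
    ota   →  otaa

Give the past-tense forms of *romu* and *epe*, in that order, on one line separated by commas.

The alternation tracks the last vowel of the stem — -o when the last vowel of the stem is a rounded vowel (*eu*, *isto*); -a when the last vowel of the stem is an unrounded vowel (*jai*, *ije*, *ota*).
*romu*: last vowel = /u/, a rounded vowel → -o → *romuo*.
Since the last vowel of *epe* is /e/ (an unrounded vowel), it takes -a, giving *epea*.

romuo, epea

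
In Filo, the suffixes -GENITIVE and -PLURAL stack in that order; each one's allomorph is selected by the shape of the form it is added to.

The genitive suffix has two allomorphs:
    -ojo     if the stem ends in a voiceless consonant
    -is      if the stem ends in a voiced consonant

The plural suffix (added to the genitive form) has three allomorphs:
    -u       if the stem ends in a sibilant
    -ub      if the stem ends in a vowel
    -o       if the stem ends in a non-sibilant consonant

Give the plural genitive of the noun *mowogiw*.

The final consonant of *mowogiw* is /w/, which is voiced, so the genitive suffix is -is, giving *mowogiwis*.
The genitive form *mowogiwis*: final sound = /s/, a sibilant → -u → *mowogiwisu*.

mowogiwisu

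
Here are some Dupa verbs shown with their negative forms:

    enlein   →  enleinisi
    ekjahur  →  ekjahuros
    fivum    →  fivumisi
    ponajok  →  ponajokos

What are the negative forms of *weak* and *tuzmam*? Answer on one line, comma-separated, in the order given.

The pattern is nasality of the final consonant: -isi when the stem ends in a nasal (*enlein*, *fivum*); -os when the stem ends in a non-nasal consonant (*ekjahur*, *ponajok*).
*weak*: final consonant = /k/, non-nasal → -os → *weakos*.
*tuzmam*: final consonant = /m/, a nasal → -isi → *tuzmamisi*.

weakos, tuzmamisi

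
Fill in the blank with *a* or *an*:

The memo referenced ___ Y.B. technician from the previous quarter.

The indefinite article is chosen by the initial *sound* of the following word, not its spelling.
The initialism *Y.B.* is read letter by letter; the first letter, Y, is pronounced /waɪ/, which begins with a consonant sound.
So the article is *a*: The memo referenced a Y.B. technician from the previous quarter.

a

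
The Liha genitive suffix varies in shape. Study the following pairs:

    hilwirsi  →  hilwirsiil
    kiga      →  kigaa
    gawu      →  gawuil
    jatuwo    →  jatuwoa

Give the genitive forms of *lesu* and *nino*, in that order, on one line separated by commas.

Looking at the last vowel of each stem: -il when the last vowel of the stem is a high vowel (*hilwirsi*, *gawu*); -a when the last vowel of the stem is a non-high vowel (*kiga*, *jatuwo*).
Since the last vowel of *lesu* is /u/ (a high vowel), it takes -il, giving *lesuil*.
The last vowel of *nino* is /o/, which is a non-high vowel, so the suffix is -a, giving *ninoa*.

lesuil, ninoa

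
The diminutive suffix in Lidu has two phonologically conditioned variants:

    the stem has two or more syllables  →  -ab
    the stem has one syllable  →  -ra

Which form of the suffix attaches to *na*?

*na* has one syllable, so the suffix is -ra.

-ra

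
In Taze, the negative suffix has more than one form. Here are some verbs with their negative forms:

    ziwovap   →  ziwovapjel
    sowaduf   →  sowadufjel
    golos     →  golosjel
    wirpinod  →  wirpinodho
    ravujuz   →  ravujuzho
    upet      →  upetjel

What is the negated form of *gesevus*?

gesevusjel

The suffix is conditioned by the final consonant: -jel when the stem ends in a voiceless consonant (*ziwovap*, *sowaduf*, *golos*, *upet*); -ho when the stem ends in a voiced consonant (*wirpinod*, *ravujuz*).
*gesevus* — final consonant /s/ (voiceless) → -jel → *gesevusjel*.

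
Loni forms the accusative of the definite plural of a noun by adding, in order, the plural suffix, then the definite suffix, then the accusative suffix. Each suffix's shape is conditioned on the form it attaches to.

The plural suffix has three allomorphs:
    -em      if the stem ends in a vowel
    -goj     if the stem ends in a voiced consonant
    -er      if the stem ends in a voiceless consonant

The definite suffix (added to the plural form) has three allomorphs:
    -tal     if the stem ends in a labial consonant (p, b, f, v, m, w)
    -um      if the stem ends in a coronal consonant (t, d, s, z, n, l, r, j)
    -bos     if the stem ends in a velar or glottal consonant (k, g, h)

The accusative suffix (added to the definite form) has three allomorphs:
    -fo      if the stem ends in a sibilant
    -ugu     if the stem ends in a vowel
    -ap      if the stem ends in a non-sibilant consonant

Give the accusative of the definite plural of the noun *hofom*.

*hofom*: final sound = /m/, a voiced consonant → -goj → *hofomgoj*.
The final consonant of the plural form *hofomgoj* is /j/, which is coronal, so the definite suffix is -um, giving *hofomgojum*.
The final sound of the definite form *hofomgojum* is /m/, which is a non-sibilant consonant, so the accusative suffix is -ap, giving *hofomgojumap*.

hofomgojumap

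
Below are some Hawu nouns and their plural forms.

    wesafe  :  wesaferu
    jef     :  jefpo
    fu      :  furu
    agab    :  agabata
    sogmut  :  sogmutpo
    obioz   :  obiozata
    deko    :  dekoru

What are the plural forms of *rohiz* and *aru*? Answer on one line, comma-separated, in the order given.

rohizata, aruru

The pattern is voicing of the final sound: -po when the stem ends in a voiceless consonant (*jef*, *sogmut*); -ata when the stem ends in a voiced consonant (*agab*, *obioz*); -ru when the stem ends in a vowel (*wesafe*, *fu*, *deko*).
*rohiz* — final sound /z/ (a voiced consonant) → -ata → *rohizata*.
Since the final sound of *aru* is /u/ (a vowel), it takes -ru, giving *aruru*.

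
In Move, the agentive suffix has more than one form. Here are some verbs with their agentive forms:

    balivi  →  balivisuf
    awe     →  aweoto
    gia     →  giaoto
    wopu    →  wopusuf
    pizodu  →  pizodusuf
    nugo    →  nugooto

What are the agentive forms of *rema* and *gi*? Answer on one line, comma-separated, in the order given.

remaoto, gisuf

The pattern is height harmony: -suf when the last vowel of the stem is a high vowel (*balivi*, *wopu*, *pizodu*); -oto when the last vowel of the stem is a non-high vowel (*awe*, *gia*, *nugo*).
*rema*: last vowel = /a/, a non-high vowel → -oto → *remaoto*.
*gi*: last vowel = /i/, a high vowel → -suf → *gisuf*.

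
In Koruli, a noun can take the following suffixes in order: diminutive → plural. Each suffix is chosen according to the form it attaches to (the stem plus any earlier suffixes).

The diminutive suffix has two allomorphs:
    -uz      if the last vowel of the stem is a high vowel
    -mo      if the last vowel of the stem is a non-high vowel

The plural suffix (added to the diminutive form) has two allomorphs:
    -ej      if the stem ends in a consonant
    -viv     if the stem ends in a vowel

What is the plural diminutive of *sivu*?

*sivu*: last vowel = /u/, a high vowel → -uz → *sivuuz*.
The diminutive form *sivuuz* — final sound /z/ (a consonant) → -ej → *sivuuzej*.

sivuuzej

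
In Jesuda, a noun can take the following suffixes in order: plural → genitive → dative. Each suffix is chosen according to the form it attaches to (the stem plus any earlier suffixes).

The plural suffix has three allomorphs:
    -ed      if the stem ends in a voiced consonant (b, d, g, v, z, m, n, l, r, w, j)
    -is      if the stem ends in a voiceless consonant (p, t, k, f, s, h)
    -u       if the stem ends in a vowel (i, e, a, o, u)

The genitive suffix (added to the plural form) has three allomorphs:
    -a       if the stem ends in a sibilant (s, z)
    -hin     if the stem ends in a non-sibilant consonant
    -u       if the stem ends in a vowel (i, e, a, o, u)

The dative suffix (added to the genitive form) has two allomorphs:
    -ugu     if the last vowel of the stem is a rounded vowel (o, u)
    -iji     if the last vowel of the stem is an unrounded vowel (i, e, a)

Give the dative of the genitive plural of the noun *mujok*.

mujokisaiji

*mujok* — final sound /k/ (a voiceless consonant) → -is → *mujokis*.
The final sound of the plural form *mujokis* is /s/, which is a sibilant, so the genitive suffix is -a, giving *mujokisa*.
The last vowel of the genitive form *mujokisa* is /a/, which is an unrounded vowel, so the dative suffix is -iji, giving *mujokisaiji*.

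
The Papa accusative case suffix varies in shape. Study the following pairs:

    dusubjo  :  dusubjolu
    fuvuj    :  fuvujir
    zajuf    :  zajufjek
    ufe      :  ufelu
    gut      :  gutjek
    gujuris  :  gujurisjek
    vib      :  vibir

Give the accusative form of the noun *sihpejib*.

sihpejibir

Looking at the final sound of each stem: -jek when the stem ends in a voiceless consonant (*zajuf*, *gut*, *gujuris*); -ir when the stem ends in a voiced consonant (*fuvuj*, *vib*); -lu when the stem ends in a vowel (*dusubjo*, *ufe*).
The final sound of *sihpejib* is /b/, which is a voiced consonant, so the suffix is -ir, giving *sihpejibir*.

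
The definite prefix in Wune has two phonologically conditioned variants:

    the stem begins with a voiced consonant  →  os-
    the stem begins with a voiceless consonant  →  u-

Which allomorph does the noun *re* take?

Since the first consonant of *re* is /r/ (voiced), it takes os-.

os-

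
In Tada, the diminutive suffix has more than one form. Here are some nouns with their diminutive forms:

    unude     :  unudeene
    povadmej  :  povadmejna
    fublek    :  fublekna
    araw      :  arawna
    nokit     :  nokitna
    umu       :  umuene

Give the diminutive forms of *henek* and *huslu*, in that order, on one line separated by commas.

henekna, husluene

The alternation tracks the final sound of the stem — -na when the stem ends in a consonant (*povadmej*, *fublek*, *araw*, *nokit*); -ene when the stem ends in a vowel (*unude*, *umu*).
The final sound of *henek* is /k/, which is a consonant, so the suffix is -na, giving *henekna*.
The final sound of *huslu* is /u/, which is a vowel, so the suffix is -ene, giving *husluene*.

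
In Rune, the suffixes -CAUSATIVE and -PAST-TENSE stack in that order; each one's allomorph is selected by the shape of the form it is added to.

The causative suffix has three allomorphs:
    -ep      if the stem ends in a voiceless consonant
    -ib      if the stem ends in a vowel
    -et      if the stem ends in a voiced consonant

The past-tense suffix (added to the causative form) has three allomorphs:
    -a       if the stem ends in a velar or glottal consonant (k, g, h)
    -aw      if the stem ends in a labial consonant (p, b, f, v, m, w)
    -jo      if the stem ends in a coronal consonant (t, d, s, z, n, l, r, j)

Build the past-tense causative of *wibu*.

wibuibaw

*wibu* — final sound /u/ (a vowel) → -ib → *wibuib*.
Since the final consonant of the causative form *wibuib* is /b/ (labial), it takes -aw, giving *wibuibaw*.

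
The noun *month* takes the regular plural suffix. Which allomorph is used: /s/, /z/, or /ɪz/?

The stem *month* ends in a voiceless non-sibilant consonant.
The plural suffix surfaces as /ɪz/ after sibilants, /s/ after other voiceless consonants, and /z/ after other voiced sounds.
So the plural -s on *month* is pronounced /s/.

/s/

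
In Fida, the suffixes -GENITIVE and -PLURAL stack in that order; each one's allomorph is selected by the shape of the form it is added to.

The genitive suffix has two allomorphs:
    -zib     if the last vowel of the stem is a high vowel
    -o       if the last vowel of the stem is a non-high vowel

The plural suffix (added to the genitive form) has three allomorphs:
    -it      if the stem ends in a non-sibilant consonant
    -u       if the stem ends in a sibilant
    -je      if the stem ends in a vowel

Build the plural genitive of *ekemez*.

ekemezoje

Since the last vowel of *ekemez* is /e/ (a non-high vowel), it takes -o, giving *ekemezo*.
The final sound of the genitive form *ekemezo* is /o/, which is a vowel, so the plural suffix is -je, giving *ekemezoje*.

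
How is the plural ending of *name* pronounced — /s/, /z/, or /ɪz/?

The stem *name* ends in a voiced non-sibilant sound.
The plural suffix surfaces as /ɪz/ after sibilants, /s/ after other voiceless consonants, and /z/ after other voiced sounds.
So the plural -s on *name* is pronounced /z/.

/z/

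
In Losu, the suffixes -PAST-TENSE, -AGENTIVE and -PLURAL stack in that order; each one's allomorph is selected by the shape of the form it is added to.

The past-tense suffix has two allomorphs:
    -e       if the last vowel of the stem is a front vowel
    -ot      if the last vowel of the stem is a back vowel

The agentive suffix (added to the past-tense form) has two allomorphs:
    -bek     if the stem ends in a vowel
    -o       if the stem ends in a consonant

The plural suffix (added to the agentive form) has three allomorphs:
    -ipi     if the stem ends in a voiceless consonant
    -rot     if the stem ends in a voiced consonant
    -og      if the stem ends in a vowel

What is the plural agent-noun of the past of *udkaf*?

udkafotoog

*udkaf* — last vowel /a/ (a back vowel) → -ot → *udkafot*.
The past-tense form *udkafot* — final sound /t/ (a consonant) → -o → *udkafoto*.
The agentive form *udkafoto* — final sound /o/ (a vowel) → -og → *udkafotoog*.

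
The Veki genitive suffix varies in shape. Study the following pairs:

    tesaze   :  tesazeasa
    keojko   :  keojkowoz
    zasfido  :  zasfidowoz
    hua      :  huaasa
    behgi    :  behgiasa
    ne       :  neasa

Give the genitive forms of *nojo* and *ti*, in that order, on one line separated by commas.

nojowoz, tiasa

The alternation tracks the last vowel of the stem — -woz when the last vowel of the stem is a rounded vowel (*keojko*, *zasfido*); -asa when the last vowel of the stem is an unrounded vowel (*tesaze*, *hua*, *behgi*, *ne*).
*nojo*: last vowel = /o/, a rounded vowel → -woz → *nojowoz*.
*ti*: last vowel = /i/, an unrounded vowel → -asa → *tiasa*.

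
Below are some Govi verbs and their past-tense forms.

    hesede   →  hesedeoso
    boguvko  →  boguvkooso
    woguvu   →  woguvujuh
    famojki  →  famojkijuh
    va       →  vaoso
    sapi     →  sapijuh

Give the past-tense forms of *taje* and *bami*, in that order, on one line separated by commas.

tajeoso, bamijuh

The suffix is conditioned by the last vowel: -juh when the last vowel of the stem is a high vowel (*woguvu*, *famojki*, *sapi*); -oso when the last vowel of the stem is a non-high vowel (*hesede*, *boguvko*, *va*).
*taje* — last vowel /e/ (a non-high vowel) → -oso → *tajeoso*.
The last vowel of *bami* is /i/, which is a high vowel, so the suffix is -juh, giving *bamijuh*.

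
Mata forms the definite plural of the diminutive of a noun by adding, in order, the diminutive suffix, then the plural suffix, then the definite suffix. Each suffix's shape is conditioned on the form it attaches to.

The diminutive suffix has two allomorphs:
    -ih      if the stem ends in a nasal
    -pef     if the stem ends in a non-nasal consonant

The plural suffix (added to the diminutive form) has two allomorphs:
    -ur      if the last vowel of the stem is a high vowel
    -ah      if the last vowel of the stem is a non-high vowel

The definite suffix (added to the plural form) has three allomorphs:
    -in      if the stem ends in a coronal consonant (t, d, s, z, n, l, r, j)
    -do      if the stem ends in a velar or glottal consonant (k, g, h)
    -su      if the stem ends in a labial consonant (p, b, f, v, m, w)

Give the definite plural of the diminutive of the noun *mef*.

The final consonant of *mef* is /f/, which is non-nasal, so the diminutive suffix is -pef, giving *mefpef*.
The diminutive form *mefpef*: last vowel = /e/, a non-high vowel → -ah → *mefpefah*.
Since the final consonant of the plural form *mefpefah* is /h/ (velar/glottal), it takes -do, giving *mefpefahdo*.

mefpefahdo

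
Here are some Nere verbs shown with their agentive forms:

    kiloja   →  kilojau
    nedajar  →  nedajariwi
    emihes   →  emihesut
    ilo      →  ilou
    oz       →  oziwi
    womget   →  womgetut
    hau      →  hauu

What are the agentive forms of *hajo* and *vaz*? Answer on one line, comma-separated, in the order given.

hajou, vaziwi

The suffix is conditioned by the final sound: -ut when the stem ends in a voiceless consonant (*emihes*, *womget*); -iwi when the stem ends in a voiced consonant (*nedajar*, *oz*); -u when the stem ends in a vowel (*kiloja*, *ilo*, *hau*).
The final sound of *hajo* is /o/, which is a vowel, so the suffix is -u, giving *hajou*.
*vaz*: final sound = /z/, a voiced consonant → -iwi → *vaziwi*.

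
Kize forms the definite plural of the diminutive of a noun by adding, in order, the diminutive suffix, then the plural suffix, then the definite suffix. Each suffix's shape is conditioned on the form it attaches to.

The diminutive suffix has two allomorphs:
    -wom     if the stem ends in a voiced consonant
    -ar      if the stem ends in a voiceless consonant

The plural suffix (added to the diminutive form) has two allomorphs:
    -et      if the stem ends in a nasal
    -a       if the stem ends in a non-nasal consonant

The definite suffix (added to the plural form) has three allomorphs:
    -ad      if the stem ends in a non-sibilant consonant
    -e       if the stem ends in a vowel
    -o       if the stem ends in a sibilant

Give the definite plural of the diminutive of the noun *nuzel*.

nuzelwometad

*nuzel*: final consonant = /l/, voiced → -wom → *nuzelwom*.
Since the final consonant of the diminutive form *nuzelwom* is /m/ (a nasal), it takes -et, giving *nuzelwomet*.
The final sound of the plural form *nuzelwomet* is /t/, which is a non-sibilant consonant, so the definite suffix is -ad, giving *nuzelwometad*.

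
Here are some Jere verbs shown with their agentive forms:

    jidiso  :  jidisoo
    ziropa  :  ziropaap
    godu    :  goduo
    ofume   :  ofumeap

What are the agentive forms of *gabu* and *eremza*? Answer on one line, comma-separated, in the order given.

Looking at the last vowel of each stem: -o when the last vowel of the stem is a rounded vowel (*jidiso*, *godu*); -ap when the last vowel of the stem is an unrounded vowel (*ziropa*, *ofume*).
*gabu* — last vowel /u/ (a rounded vowel) → -o → *gabuo*.
Since the last vowel of *eremza* is /a/ (an unrounded vowel), it takes -ap, giving *eremzaap*.

gabuo, eremzaap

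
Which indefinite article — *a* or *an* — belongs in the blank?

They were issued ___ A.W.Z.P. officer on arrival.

an

The indefinite article is chosen by the initial *sound* of the following word, not its spelling.
The initialism *A.W.Z.P.* is read letter by letter; the first letter, A, is pronounced /eɪ/, which begins with a vowel sound.
So the article is *an*: They were issued an A.W.Z.P. officer on arrival.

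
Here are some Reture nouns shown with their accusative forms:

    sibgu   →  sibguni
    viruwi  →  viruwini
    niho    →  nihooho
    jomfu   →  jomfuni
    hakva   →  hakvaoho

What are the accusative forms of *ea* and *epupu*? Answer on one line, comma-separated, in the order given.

Looking at the last vowel of each stem: -ni when the last vowel of the stem is a high vowel (*sibgu*, *viruwi*, *jomfu*); -oho when the last vowel of the stem is a non-high vowel (*niho*, *hakva*).
The last vowel of *ea* is /a/, which is a non-high vowel, so the suffix is -oho, giving *eaoho*.
The last vowel of *epupu* is /u/, which is a high vowel, so the suffix is -ni, giving *epupuni*.

eaoho, epupuni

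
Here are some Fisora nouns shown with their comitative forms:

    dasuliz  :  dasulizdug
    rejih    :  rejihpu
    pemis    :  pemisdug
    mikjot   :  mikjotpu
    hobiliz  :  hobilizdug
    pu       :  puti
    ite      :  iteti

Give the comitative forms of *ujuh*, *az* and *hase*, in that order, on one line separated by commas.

ujuhpu, azdug, haseti

Looking at the final sound of each stem: -dug when the stem ends in a sibilant (*dasuliz*, *pemis*, *hobiliz*); -pu when the stem ends in a non-sibilant consonant (*rejih*, *mikjot*); -ti when the stem ends in a vowel (*pu*, *ite*).
Since the final sound of *ujuh* is /h/ (a non-sibilant consonant), it takes -pu, giving *ujuhpu*.
*az*: final sound = /z/, a sibilant → -dug → *azdug*.
*hase*: final sound = /e/, a vowel → -ti → *haseti*.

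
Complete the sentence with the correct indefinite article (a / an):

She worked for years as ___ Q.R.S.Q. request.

The indefinite article is chosen by the initial *sound* of the following word, not its spelling.
The initialism *Q.R.S.Q.* is read letter by letter; the first letter, Q, is pronounced /kjuː/, which begins with a consonant sound.
So the article is *a*: She worked for years as a Q.R.S.Q. request.

a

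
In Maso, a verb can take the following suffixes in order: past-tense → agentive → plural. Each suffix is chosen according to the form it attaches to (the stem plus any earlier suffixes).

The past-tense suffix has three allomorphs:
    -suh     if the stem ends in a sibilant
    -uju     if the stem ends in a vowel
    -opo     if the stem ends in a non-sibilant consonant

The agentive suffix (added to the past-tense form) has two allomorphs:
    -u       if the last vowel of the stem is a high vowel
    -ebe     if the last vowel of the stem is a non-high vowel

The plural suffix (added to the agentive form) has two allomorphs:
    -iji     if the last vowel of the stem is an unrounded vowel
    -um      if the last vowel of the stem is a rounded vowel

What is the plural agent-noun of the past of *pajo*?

pajoujuuum

The final sound of *pajo* is /o/, which is a vowel, so the past-tense suffix is -uju, giving *pajouju*.
The last vowel of the past-tense form *pajouju* is /u/, which is a high vowel, so the agentive suffix is -u, giving *pajoujuu*.
The agentive form *pajoujuu*: last vowel = /u/, a rounded vowel → -um → *pajoujuuum*.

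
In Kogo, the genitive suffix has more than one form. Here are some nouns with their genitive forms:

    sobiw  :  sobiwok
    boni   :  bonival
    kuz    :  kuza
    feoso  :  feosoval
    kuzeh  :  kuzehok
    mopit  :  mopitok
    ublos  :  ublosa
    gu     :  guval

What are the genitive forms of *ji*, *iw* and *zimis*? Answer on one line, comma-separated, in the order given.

The suffix is conditioned by the final sound: -a when the stem ends in a sibilant (*kuz*, *ublos*); -ok when the stem ends in a non-sibilant consonant (*sobiw*, *kuzeh*, *mopit*); -val when the stem ends in a vowel (*boni*, *feoso*, *gu*).
*ji* — final sound /i/ (a vowel) → -val → *jival*.
*iw*: final sound = /w/, a non-sibilant consonant → -ok → *iwok*.
Since the final sound of *zimis* is /s/ (a sibilant), it takes -a, giving *zimisa*.

jival, iwok, zimisa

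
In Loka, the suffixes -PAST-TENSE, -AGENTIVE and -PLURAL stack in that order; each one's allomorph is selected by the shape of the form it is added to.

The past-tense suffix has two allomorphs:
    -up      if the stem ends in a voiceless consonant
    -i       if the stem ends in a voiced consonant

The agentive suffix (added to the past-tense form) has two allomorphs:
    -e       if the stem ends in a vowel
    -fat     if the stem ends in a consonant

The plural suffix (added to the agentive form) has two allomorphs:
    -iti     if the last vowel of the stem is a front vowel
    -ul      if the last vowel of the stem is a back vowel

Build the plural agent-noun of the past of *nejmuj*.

nejmujieiti

Since the final consonant of *nejmuj* is /j/ (voiced), it takes -i, giving *nejmuji*.
The past-tense form *nejmuji*: final sound = /i/, a vowel → -e → *nejmujie*.
The agentive form *nejmujie* — last vowel /e/ (a front vowel) → -iti → *nejmujieiti*.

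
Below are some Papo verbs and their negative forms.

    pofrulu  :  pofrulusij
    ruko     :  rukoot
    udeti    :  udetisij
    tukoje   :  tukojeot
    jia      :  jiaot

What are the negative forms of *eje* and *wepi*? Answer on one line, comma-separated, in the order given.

ejeot, wepisij

The alternation tracks the last vowel of the stem — -sij when the last vowel of the stem is a high vowel (*pofrulu*, *udeti*); -ot when the last vowel of the stem is a non-high vowel (*ruko*, *tukoje*, *jia*).
The last vowel of *eje* is /e/, which is a non-high vowel, so the suffix is -ot, giving *ejeot*.
*wepi* — last vowel /i/ (a high vowel) → -sij → *wepisij*.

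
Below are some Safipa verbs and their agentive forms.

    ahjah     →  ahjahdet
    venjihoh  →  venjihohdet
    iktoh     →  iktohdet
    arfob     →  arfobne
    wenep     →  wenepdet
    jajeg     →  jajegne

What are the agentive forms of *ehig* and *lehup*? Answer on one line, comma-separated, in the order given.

The alternation tracks the final consonant of the stem — -det when the stem ends in a voiceless consonant (*ahjah*, *venjihoh*, *iktoh*, *wenep*); -ne when the stem ends in a voiced consonant (*arfob*, *jajeg*).
Since the final consonant of *ehig* is /g/ (voiced), it takes -ne, giving *ehigne*.
The final consonant of *lehup* is /p/, which is voiceless, so the suffix is -det, giving *lehupdet*.

ehigne, lehupdet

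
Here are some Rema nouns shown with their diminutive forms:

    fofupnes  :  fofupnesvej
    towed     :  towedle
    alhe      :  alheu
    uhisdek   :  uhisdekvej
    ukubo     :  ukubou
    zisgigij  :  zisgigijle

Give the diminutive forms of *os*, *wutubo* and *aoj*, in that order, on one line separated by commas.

Looking at the final sound of each stem: -vej when the stem ends in a voiceless consonant (*fofupnes*, *uhisdek*); -le when the stem ends in a voiced consonant (*towed*, *zisgigij*); -u when the stem ends in a vowel (*alhe*, *ukubo*).
Since the final sound of *os* is /s/ (a voiceless consonant), it takes -vej, giving *osvej*.
*wutubo*: final sound = /o/, a vowel → -u → *wutubou*.
Since the final sound of *aoj* is /j/ (a voiced consonant), it takes -le, giving *aojle*.

osvej, wutubou, aojle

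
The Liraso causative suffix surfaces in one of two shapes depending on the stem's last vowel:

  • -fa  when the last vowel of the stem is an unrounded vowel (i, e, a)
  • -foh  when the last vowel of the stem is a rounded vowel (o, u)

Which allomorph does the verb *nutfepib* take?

The last vowel of *nutfepib* is /i/, which is an unrounded vowel, so the suffix is -fa.

-fa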